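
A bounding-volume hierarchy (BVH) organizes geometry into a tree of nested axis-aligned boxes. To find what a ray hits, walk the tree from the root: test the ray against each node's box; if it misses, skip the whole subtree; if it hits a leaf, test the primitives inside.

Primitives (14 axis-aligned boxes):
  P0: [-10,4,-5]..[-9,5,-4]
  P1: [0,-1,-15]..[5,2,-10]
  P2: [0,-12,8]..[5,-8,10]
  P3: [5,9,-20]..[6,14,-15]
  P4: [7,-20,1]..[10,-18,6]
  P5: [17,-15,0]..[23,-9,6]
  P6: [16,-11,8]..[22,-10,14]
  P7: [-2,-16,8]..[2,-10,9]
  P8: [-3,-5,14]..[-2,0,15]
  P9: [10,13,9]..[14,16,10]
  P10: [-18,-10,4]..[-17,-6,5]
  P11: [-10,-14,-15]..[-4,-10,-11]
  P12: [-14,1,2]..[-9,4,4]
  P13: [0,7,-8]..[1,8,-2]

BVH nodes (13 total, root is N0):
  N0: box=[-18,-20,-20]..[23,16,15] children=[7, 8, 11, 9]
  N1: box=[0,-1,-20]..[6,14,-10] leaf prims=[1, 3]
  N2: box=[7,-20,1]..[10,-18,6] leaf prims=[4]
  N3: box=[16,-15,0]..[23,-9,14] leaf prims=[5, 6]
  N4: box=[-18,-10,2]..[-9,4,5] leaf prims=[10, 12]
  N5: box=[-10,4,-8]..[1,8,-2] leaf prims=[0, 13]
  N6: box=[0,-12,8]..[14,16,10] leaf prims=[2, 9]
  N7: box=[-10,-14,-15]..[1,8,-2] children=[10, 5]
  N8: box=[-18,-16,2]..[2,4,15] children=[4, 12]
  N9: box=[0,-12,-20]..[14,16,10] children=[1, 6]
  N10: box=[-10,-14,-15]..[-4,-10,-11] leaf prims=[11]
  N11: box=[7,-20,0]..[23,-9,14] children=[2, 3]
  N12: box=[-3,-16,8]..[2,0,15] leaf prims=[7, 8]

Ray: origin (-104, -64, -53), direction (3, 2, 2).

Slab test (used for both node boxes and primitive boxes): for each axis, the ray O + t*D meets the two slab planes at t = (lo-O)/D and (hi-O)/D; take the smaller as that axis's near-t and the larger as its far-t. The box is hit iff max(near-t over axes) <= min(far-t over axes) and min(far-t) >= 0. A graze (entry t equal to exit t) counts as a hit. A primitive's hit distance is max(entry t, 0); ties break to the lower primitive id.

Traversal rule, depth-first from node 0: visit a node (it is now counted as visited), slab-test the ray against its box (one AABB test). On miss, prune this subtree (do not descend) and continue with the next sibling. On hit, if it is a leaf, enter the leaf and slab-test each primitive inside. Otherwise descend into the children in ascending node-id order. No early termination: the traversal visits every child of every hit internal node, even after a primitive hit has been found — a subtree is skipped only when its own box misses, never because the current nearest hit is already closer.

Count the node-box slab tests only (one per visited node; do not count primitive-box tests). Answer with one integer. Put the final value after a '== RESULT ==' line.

Traverse from the root:
N0 x:[86/3,127/3] y:[22,40] z:[33/2,34] -> hit [86/3,34], descend [7, 8, 9, 11]
  N7 x:[94/3,35] y:[25,36] z:[19,51/2] -> miss, prune
  N8 x:[86/3,106/3] y:[24,34] z:[55/2,34] -> hit [86/3,34], descend [4, 12]
    N4 x:[86/3,95/3] y:[27,34] z:[55/2,29] -> hit [86/3,29] leaf, test {P10@t=86/3, P12(miss)}
    N12 x:[101/3,106/3] y:[24,32] z:[61/2,34] -> miss, prune
  N9 x:[104/3,118/3] y:[26,40] z:[33/2,63/2] -> miss, prune
  N11 x:[37,127/3] y:[22,55/2] z:[53/2,67/2] -> miss, prune

Visited [0, 7, 8, 4, 12, 9, 11]. Tests: 7 box, 1 leaf. Nearest: P10.

== RESULT ==
7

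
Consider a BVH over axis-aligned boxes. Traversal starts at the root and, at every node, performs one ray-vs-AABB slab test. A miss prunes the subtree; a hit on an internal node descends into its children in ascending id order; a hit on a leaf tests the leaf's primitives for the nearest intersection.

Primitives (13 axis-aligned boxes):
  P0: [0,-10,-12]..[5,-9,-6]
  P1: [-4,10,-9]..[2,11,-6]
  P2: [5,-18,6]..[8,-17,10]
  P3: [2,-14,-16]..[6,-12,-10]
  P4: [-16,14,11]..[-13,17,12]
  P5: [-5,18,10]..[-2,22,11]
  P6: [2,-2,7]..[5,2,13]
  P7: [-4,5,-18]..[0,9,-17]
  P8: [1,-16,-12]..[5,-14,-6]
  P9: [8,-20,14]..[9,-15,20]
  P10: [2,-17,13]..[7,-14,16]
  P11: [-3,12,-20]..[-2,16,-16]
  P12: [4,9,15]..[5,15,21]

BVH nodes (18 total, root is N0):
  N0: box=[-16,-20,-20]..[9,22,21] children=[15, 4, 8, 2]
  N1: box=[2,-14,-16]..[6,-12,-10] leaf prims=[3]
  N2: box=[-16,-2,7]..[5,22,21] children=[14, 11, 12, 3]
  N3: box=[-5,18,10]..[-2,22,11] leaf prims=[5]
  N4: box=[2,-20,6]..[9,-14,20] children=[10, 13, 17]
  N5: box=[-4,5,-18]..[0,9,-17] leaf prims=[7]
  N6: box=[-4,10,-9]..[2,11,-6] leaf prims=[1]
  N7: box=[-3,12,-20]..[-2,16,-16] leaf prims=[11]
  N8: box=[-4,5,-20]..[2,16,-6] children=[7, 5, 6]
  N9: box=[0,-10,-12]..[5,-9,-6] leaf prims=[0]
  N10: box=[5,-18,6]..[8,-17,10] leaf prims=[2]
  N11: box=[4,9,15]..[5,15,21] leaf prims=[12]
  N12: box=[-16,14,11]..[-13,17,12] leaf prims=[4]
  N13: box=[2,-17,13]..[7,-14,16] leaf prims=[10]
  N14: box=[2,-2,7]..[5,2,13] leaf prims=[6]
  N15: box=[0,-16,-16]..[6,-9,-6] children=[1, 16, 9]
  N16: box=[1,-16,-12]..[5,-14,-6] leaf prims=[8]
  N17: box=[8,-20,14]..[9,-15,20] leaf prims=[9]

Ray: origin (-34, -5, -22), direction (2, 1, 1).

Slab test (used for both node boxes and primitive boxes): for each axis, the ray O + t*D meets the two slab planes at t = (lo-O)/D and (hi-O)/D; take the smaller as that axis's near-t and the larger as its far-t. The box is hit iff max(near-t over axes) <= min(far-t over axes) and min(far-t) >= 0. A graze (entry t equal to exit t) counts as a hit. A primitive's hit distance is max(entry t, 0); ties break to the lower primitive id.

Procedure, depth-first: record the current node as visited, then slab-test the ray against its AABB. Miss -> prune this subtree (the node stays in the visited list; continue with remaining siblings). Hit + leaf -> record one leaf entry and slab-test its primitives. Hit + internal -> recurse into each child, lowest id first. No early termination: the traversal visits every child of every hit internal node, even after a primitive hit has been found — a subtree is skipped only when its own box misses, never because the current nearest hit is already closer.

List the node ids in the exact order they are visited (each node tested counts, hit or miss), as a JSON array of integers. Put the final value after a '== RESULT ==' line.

Walk:
N0 x:[9,43/2] y:[-15,27] z:[2,43] -> hit [9,43/2], descend [2, 4, 8, 15]
  N2 x:[9,39/2] y:[3,27] z:[29,43] -> miss, prune
  N4 x:[18,43/2] y:[-15,-9] z:[28,42] -> miss, prune
  N8 x:[15,18] y:[10,21] z:[2,16] -> hit [15,16], descend [5, 6, 7]
    N5 x:[15,17] y:[10,14] z:[4,5] -> miss, prune
    N6 x:[15,18] y:[15,16] z:[13,16] -> hit [15,16] leaf, test {P1@t=15}
    N7 x:[31/2,16] y:[17,21] z:[2,6] -> miss, prune
  N15 x:[17,20] y:[-11,-4] z:[6,16] -> miss, prune

8 AABB tests over nodes [0, 2, 4, 8, 5, 6, 7, 15]; 1 leaf entered; closest P1.

== RESULT ==
[0, 2, 4, 8, 5, 6, 7, 15]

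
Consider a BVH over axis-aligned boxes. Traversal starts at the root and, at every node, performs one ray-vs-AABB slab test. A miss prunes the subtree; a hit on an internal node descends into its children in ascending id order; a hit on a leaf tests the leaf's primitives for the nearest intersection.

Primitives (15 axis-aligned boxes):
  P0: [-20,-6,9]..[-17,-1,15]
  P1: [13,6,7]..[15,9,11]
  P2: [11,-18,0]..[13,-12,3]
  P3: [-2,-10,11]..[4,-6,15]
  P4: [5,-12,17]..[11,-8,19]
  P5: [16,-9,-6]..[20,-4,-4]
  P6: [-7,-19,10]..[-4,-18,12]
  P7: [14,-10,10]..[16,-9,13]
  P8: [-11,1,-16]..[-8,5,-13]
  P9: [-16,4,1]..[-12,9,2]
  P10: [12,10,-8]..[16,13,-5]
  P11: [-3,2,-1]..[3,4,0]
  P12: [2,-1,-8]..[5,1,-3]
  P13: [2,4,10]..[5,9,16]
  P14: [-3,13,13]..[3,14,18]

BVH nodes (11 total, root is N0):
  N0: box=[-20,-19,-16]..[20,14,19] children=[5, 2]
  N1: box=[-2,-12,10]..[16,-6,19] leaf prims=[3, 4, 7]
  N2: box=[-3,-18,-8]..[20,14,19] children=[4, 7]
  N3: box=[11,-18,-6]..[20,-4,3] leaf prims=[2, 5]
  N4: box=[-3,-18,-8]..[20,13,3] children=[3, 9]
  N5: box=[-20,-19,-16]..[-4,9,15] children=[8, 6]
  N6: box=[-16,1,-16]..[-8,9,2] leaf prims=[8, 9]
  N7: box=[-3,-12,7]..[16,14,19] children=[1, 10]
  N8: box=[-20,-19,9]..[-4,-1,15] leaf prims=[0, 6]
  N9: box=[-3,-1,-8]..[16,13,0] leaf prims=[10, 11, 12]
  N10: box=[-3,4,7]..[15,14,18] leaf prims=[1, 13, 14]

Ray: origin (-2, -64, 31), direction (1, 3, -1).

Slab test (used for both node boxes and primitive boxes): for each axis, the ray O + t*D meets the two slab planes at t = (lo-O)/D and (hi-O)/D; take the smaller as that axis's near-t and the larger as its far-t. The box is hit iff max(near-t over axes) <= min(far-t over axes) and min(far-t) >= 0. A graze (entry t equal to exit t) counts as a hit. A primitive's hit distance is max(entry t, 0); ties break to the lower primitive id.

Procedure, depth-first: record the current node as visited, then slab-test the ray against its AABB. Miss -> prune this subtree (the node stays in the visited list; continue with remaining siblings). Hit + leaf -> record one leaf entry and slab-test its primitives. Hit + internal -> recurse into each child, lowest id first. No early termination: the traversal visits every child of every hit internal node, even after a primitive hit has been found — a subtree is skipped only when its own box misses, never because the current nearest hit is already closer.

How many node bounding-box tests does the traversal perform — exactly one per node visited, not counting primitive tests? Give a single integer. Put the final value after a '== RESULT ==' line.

Trace the traversal:
N0 x:[-18,22] y:[15,26] z:[12,47] -> hit [15,22], descend [2, 5]
  N2 x:[-1,22] y:[46/3,26] z:[12,39] -> hit [46/3,22], descend [4, 7]
    N4 x:[-1,22] y:[46/3,77/3] z:[28,39] -> miss, prune
    N7 x:[-1,18] y:[52/3,26] z:[12,24] -> hit [52/3,18], descend [1, 10]
      N1 x:[0,18] y:[52/3,58/3] z:[12,21] -> hit [52/3,18] leaf, test {P3(miss), P4(miss), P7@t=18}
      N10 x:[-1,17] y:[68/3,26] z:[13,24] -> miss, prune
  N5 x:[-18,-2] y:[15,73/3] z:[16,47] -> miss, prune

Summary -> nodes [0, 2, 4, 7, 1, 10, 5]; box-tests=7; leaf-entries=1; first=P7

== RESULT ==
7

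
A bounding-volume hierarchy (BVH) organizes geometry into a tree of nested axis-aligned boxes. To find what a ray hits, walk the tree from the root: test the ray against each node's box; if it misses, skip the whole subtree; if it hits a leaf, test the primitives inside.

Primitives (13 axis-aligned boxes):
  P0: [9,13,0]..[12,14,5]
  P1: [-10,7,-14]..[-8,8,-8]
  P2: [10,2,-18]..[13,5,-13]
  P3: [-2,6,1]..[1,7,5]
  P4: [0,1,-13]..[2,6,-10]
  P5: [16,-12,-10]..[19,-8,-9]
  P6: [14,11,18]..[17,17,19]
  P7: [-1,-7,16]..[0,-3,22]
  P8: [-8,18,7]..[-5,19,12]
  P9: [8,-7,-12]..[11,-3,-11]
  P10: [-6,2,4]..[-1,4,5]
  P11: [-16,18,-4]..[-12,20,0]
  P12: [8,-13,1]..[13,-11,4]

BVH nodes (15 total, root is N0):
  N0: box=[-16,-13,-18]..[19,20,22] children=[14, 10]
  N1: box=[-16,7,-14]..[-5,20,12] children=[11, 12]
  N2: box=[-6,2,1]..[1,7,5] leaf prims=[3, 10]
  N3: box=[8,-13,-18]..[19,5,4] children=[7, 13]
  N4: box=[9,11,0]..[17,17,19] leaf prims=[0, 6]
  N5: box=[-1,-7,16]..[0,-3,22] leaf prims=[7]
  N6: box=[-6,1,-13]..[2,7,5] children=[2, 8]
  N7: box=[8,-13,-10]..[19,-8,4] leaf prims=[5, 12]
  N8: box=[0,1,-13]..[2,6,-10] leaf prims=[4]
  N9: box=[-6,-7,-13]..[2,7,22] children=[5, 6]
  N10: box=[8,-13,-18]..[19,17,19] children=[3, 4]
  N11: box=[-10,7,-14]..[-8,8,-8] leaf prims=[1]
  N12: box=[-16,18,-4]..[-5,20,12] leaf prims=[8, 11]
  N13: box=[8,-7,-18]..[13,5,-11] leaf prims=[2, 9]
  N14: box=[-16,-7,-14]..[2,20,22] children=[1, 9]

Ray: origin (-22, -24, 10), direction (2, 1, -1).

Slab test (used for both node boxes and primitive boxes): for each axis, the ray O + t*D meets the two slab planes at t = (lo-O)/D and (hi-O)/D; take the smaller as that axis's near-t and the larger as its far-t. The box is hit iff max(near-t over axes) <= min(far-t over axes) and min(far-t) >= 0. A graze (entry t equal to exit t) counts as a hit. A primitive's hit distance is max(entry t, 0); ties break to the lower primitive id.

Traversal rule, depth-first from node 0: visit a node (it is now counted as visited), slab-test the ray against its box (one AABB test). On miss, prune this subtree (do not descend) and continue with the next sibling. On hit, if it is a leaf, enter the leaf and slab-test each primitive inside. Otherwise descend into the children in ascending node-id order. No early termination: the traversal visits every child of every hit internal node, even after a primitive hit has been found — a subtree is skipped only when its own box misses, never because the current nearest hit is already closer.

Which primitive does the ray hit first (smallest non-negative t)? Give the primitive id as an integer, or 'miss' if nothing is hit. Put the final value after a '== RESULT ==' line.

Traverse from the root:
N0 x:[3,41/2] y:[11,44] z:[-12,28] -> hit [11,41/2], descend [10, 14]
  N10 x:[15,41/2] y:[11,41] z:[-9,28] -> hit [15,41/2], descend [3, 4]
    N3 x:[15,41/2] y:[11,29] z:[6,28] -> hit [15,41/2], descend [7, 13]
      N7 x:[15,41/2] y:[11,16] z:[6,20] -> hit [15,16] leaf, test {P5(miss), P12(miss)}
      N13 x:[15,35/2] y:[17,29] z:[21,28] -> miss, prune
    N4 x:[31/2,39/2] y:[35,41] z:[-9,10] -> miss, prune
  N14 x:[3,12] y:[17,44] z:[-12,24] -> miss, prune

order=[0, 10, 3, 7, 13, 4, 14]  |boxes|=7  |leaves|=1  hit=miss

== RESULT ==
miss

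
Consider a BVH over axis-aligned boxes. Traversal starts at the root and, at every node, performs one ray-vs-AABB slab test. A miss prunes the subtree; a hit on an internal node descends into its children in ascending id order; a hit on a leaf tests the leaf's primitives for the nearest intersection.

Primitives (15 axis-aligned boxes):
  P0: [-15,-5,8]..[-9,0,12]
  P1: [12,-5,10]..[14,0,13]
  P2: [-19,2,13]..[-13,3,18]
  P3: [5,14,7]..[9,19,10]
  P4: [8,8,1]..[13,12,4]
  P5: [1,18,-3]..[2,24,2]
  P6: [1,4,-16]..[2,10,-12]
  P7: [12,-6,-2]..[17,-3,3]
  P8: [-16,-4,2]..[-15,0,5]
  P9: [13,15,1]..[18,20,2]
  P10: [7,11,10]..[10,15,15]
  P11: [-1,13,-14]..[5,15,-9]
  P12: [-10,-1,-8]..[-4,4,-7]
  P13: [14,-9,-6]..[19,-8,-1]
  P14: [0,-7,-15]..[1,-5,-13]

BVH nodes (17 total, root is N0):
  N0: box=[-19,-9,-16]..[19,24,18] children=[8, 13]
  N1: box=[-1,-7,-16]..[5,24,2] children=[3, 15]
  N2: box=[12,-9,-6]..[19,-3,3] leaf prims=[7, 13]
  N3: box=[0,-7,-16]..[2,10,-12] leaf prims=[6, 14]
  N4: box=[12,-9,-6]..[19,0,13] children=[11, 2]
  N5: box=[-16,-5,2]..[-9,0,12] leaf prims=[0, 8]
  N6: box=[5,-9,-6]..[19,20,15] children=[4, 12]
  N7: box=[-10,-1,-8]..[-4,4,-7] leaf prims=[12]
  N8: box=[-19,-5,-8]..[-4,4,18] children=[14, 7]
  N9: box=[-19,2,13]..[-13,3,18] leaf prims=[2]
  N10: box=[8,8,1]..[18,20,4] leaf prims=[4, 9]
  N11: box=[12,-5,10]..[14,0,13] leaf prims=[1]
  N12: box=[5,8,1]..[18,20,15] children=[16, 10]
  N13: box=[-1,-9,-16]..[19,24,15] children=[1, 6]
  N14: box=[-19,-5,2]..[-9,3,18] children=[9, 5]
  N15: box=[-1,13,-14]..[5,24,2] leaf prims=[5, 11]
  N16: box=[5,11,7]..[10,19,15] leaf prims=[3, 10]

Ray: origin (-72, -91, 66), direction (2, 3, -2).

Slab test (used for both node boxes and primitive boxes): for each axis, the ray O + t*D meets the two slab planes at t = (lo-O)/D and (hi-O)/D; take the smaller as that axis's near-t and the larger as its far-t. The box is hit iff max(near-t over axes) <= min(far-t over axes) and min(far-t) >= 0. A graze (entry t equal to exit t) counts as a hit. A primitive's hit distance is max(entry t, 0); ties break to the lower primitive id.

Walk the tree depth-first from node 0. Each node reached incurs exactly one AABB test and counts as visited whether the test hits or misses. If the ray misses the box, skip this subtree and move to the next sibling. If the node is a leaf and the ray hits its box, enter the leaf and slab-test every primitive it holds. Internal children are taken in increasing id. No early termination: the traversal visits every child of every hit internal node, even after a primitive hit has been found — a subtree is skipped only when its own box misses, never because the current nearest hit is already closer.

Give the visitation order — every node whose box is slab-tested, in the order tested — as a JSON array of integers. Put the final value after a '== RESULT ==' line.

Trace the traversal:
N0 x:[53/2,91/2] y:[82/3,115/3] z:[24,41] -> hit [82/3,115/3], descend [8, 13]
  N8 x:[53/2,34] y:[86/3,95/3] z:[24,37] -> hit [86/3,95/3], descend [7, 14]
    N7 x:[31,34] y:[30,95/3] z:[73/2,37] -> miss, prune
    N14 x:[53/2,63/2] y:[86/3,94/3] z:[24,32] -> hit [86/3,94/3], descend [5, 9]
      N5 x:[28,63/2] y:[86/3,91/3] z:[27,32] -> hit [86/3,91/3] leaf, test {P0@t=86/3, P8(miss)}
      N9 x:[53/2,59/2] y:[31,94/3] z:[24,53/2] -> miss, prune
  N13 x:[71/2,91/2] y:[82/3,115/3] z:[51/2,41] -> hit [71/2,115/3], descend [1, 6]
    N1 x:[71/2,77/2] y:[28,115/3] z:[32,41] -> hit [71/2,115/3], descend [3, 15]
      N3 x:[36,37] y:[28,101/3] z:[39,41] -> miss, prune
      N15 x:[71/2,77/2] y:[104/3,115/3] z:[32,40] -> hit [71/2,115/3] leaf, test {P5(miss), P11(miss)}
    N6 x:[77/2,91/2] y:[82/3,37] z:[51/2,36] -> miss, prune

11 AABB tests over nodes [0, 8, 7, 14, 5, 9, 13, 1, 3, 15, 6]; 2 leaves entered; closest P0.

== RESULT ==
[0, 8, 7, 14, 5, 9, 13, 1, 3, 15, 6]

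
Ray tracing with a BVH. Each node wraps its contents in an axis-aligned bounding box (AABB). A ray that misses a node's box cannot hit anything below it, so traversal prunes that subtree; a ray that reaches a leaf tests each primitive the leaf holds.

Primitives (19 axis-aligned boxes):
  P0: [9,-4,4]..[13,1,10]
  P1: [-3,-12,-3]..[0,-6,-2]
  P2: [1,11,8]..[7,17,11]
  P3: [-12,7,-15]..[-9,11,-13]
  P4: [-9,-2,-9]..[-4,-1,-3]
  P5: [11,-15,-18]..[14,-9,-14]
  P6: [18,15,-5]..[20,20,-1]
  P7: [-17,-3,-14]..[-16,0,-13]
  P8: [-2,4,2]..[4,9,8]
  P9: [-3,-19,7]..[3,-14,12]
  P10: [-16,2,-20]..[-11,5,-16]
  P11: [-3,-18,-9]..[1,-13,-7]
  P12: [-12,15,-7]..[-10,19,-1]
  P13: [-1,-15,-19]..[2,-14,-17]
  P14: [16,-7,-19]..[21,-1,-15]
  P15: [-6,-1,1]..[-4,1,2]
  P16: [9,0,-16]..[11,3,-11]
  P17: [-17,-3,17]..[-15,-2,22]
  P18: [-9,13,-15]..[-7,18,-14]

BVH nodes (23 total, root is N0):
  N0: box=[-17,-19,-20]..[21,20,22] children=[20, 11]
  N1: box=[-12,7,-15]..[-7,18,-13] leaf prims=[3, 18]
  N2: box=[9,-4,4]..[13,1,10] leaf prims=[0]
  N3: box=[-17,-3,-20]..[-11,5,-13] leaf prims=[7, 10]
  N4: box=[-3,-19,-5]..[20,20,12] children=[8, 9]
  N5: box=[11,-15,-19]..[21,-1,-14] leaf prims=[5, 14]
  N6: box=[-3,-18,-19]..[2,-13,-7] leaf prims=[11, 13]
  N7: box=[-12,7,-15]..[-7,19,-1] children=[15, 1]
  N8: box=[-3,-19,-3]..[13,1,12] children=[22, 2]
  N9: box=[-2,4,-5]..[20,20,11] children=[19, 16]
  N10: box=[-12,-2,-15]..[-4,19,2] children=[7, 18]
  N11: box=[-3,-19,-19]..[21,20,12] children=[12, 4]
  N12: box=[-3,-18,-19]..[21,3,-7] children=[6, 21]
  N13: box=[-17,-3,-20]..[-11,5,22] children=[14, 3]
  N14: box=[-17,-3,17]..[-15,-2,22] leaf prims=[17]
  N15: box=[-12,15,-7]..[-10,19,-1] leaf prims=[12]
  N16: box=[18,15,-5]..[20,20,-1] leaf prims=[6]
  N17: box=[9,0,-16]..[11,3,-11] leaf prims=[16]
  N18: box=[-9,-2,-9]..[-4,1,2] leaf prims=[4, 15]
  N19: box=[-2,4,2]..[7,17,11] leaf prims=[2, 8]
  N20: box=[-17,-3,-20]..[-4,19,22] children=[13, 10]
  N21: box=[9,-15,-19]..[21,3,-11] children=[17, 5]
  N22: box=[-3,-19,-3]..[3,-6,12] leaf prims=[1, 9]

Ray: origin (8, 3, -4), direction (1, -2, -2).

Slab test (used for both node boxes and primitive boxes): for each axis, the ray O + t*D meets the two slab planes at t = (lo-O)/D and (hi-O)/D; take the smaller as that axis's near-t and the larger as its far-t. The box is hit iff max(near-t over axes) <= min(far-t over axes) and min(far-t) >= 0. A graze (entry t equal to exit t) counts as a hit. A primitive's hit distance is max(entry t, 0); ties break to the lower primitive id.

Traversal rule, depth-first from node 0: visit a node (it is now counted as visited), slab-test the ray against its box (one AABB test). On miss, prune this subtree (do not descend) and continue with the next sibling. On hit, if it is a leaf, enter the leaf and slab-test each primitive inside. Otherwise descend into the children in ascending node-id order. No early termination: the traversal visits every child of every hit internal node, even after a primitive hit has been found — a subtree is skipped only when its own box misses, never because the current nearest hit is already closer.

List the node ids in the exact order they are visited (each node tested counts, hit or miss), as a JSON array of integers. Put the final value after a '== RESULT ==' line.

Traverse from the root:
N0 x:[-25,13] y:[-17/2,11] z:[-13,8] -> hit [-17/2,8], descend [11, 20]
  N11 x:[-11,13] y:[-17/2,11] z:[-8,15/2] -> hit [-8,15/2], descend [4, 12]
    N4 x:[-11,12] y:[-17/2,11] z:[-8,1/2] -> hit [-8,1/2], descend [8, 9]
      N8 x:[-11,5] y:[1,11] z:[-8,-1/2] -> miss, prune
      N9 x:[-10,12] y:[-17/2,-1/2] z:[-15/2,1/2] -> miss, prune
    N12 x:[-11,13] y:[0,21/2] z:[3/2,15/2] -> hit [3/2,15/2], descend [6, 21]
      N6 x:[-11,-6] y:[8,21/2] z:[3/2,15/2] -> miss, prune
      N21 x:[1,13] y:[0,9] z:[7/2,15/2] -> hit [7/2,15/2], descend [5, 17]
        N5 x:[3,13] y:[2,9] z:[5,15/2] -> hit [5,15/2] leaf, test {P5@t=6, P14(miss)}
        N17 x:[1,3] y:[0,3/2] z:[7/2,6] -> miss, prune
  N20 x:[-25,-12] y:[-8,3] z:[-13,8] -> miss, prune

order=[0, 11, 4, 8, 9, 12, 6, 21, 5, 17, 20]  |boxes|=11  |leaves|=1  hit=P5

== RESULT ==
[0, 11, 4, 8, 9, 12, 6, 21, 5, 17, 20]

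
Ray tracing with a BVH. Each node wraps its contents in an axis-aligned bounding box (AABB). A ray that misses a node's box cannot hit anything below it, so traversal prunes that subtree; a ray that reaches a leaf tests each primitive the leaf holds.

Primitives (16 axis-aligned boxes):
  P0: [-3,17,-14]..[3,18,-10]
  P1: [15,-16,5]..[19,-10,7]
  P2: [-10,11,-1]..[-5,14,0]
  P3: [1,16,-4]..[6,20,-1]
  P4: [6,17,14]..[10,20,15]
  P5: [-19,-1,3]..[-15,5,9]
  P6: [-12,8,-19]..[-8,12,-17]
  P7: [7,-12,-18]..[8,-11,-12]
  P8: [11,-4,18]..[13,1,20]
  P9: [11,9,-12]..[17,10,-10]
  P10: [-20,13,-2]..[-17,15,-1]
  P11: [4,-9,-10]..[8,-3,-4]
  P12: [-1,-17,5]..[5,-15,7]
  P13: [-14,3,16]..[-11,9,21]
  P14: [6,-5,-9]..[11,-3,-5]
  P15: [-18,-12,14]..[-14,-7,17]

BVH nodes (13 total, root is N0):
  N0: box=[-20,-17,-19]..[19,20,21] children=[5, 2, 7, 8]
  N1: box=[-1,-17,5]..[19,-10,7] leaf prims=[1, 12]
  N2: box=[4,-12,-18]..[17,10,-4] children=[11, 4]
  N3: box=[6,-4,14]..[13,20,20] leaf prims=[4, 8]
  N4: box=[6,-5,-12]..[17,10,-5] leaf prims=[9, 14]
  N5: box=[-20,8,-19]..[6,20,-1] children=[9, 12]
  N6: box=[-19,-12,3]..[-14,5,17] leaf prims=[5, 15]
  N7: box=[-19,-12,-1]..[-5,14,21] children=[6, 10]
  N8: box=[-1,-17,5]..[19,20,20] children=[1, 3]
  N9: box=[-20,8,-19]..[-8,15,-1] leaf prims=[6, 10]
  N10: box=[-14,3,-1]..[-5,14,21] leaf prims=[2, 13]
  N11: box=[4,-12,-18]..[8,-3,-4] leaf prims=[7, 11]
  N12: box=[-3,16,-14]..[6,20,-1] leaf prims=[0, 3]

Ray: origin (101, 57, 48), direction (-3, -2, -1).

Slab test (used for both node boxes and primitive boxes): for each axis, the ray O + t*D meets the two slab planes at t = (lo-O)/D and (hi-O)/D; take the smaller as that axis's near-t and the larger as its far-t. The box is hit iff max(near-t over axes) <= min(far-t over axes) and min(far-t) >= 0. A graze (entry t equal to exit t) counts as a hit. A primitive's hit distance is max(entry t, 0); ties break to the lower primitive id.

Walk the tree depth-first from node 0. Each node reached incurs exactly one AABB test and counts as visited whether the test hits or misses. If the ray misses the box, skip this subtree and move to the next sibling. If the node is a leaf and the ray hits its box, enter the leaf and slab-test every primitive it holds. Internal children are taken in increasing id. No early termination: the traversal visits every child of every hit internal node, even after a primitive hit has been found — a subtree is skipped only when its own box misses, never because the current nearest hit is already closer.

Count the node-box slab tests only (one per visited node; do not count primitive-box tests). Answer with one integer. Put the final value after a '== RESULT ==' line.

Trace the traversal:
N0 x:[82/3,121/3] y:[37/2,37] z:[27,67] -> hit [82/3,37], descend [2, 5, 7, 8]
  N2 x:[28,97/3] y:[47/2,69/2] z:[52,66] -> miss, prune
  N5 x:[95/3,121/3] y:[37/2,49/2] z:[49,67] -> miss, prune
  N7 x:[106/3,40] y:[43/2,69/2] z:[27,49] -> miss, prune
  N8 x:[82/3,34] y:[37/2,37] z:[28,43] -> hit [28,34], descend [1, 3]
    N1 x:[82/3,34] y:[67/2,37] z:[41,43] -> miss, prune
    N3 x:[88/3,95/3] y:[37/2,61/2] z:[28,34] -> hit [88/3,61/2] leaf, test {P4(miss), P8@t=88/3}

Summary -> nodes [0, 2, 5, 7, 8, 1, 3]; box-tests=7; leaf-entries=1; first=P8

== RESULT ==
7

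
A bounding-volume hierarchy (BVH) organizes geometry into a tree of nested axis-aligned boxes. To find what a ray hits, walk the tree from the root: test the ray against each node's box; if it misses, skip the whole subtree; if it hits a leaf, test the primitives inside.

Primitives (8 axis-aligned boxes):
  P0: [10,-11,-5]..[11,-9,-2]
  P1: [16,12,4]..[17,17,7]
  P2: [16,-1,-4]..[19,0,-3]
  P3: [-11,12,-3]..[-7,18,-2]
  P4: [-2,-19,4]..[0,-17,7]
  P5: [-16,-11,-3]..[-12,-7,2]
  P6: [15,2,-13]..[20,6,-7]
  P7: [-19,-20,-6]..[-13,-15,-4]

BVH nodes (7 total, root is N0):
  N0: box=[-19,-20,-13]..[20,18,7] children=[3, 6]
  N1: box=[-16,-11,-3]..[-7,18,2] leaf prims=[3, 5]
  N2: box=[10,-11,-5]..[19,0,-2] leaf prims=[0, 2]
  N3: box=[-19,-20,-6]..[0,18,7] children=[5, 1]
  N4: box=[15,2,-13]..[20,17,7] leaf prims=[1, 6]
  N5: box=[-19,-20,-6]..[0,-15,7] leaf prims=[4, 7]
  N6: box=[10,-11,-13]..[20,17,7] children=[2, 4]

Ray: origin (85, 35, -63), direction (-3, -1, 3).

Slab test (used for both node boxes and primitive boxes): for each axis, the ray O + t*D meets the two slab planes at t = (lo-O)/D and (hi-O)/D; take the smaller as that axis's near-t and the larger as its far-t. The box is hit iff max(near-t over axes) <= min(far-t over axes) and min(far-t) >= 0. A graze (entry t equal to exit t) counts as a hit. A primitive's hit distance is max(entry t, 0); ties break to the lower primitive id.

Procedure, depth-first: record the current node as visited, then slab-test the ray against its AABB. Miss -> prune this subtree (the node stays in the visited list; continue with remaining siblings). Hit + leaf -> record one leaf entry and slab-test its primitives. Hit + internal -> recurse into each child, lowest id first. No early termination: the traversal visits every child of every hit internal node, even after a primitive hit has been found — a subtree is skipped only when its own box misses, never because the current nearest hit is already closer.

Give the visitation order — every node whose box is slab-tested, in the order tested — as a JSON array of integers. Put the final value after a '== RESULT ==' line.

Walk:
N0 x:[65/3,104/3] y:[17,55] z:[50/3,70/3] -> hit [65/3,70/3], descend [3, 6]
  N3 x:[85/3,104/3] y:[17,55] z:[19,70/3] -> miss, prune
  N6 x:[65/3,25] y:[18,46] z:[50/3,70/3] -> hit [65/3,70/3], descend [2, 4]
    N2 x:[22,25] y:[35,46] z:[58/3,61/3] -> miss, prune
    N4 x:[65/3,70/3] y:[18,33] z:[50/3,70/3] -> hit [65/3,70/3] leaf, test {P1@t=68/3, P6(miss)}

5 AABB tests over nodes [0, 3, 6, 2, 4]; 1 leaf entered; closest P1.

== RESULT ==
[0, 3, 6, 2, 4]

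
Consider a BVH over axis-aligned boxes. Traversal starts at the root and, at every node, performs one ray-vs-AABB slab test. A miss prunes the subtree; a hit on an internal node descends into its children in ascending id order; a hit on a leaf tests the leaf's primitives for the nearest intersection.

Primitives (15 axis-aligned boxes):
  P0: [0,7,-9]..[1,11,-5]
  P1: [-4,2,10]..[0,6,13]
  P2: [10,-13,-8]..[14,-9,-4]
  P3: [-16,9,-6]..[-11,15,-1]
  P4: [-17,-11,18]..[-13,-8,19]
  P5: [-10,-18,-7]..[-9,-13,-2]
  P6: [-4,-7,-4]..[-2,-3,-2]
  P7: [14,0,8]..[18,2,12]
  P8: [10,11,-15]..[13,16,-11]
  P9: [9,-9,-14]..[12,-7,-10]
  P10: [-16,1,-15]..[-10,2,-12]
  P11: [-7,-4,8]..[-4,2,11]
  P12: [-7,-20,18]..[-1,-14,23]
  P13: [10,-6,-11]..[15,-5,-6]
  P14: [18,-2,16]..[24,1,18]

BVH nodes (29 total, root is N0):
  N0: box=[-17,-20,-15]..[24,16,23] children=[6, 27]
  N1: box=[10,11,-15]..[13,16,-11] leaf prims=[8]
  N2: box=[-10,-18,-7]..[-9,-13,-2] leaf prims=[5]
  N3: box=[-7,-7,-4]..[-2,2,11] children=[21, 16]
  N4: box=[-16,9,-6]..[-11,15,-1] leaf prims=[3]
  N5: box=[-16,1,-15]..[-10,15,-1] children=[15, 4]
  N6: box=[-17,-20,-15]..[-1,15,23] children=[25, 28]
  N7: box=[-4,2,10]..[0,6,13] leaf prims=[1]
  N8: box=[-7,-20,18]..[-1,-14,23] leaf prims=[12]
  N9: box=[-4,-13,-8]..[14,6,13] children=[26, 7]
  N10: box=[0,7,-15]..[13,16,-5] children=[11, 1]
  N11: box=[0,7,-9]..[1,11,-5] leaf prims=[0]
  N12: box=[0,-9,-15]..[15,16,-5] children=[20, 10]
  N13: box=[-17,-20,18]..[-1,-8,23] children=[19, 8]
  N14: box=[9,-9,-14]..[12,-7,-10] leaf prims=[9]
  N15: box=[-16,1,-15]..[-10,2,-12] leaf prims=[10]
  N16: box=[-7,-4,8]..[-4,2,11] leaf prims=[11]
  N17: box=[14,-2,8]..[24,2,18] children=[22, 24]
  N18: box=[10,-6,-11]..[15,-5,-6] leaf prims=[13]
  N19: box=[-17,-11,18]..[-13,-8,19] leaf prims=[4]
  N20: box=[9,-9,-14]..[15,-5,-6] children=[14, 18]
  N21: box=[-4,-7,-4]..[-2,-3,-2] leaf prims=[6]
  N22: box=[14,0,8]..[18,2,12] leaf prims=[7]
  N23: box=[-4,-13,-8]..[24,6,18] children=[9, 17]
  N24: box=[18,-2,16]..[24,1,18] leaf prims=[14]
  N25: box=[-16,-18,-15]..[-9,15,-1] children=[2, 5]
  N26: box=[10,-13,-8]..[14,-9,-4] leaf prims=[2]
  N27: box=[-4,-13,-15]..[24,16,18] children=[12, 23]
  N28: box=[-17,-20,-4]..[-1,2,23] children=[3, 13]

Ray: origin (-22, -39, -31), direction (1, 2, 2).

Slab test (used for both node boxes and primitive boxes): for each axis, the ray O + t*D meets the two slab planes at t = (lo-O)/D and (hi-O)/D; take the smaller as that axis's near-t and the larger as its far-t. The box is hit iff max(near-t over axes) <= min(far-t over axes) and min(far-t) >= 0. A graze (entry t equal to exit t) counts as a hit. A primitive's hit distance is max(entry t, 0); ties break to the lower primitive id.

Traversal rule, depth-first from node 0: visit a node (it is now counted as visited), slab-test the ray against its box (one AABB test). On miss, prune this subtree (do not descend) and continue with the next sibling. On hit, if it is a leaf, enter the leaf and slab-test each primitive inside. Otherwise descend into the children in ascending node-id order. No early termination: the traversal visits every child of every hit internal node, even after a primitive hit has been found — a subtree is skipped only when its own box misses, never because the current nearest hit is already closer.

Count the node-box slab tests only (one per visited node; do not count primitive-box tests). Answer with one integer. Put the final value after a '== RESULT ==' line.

Trace the traversal:
N0 x:[5,46] y:[19/2,55/2] z:[8,27] -> hit [19/2,27], descend [6, 27]
  N6 x:[5,21] y:[19/2,27] z:[8,27] -> hit [19/2,21], descend [25, 28]
    N25 x:[6,13] y:[21/2,27] z:[8,15] -> hit [21/2,13], descend [2, 5]
      N2 x:[12,13] y:[21/2,13] z:[12,29/2] -> hit [12,13] leaf, test {P5@t=12}
      N5 x:[6,12] y:[20,27] z:[8,15] -> miss, prune
    N28 x:[5,21] y:[19/2,41/2] z:[27/2,27] -> hit [27/2,41/2], descend [3, 13]
      N3 x:[15,20] y:[16,41/2] z:[27/2,21] -> hit [16,20], descend [16, 21]
        N16 x:[15,18] y:[35/2,41/2] z:[39/2,21] -> miss, prune
        N21 x:[18,20] y:[16,18] z:[27/2,29/2] -> miss, prune
      N13 x:[5,21] y:[19/2,31/2] z:[49/2,27] -> miss, prune
  N27 x:[18,46] y:[13,55/2] z:[8,49/2] -> hit [18,49/2], descend [12, 23]
    N12 x:[22,37] y:[15,55/2] z:[8,13] -> miss, prune
    N23 x:[18,46] y:[13,45/2] z:[23/2,49/2] -> hit [18,45/2], descend [9, 17]
      N9 x:[18,36] y:[13,45/2] z:[23/2,22] -> hit [18,22], descend [7, 26]
        N7 x:[18,22] y:[41/2,45/2] z:[41/2,22] -> hit [41/2,22] leaf, test {P1@t=41/2}
        N26 x:[32,36] y:[13,15] z:[23/2,27/2] -> miss, prune
      N17 x:[36,46] y:[37/2,41/2] z:[39/2,49/2] -> miss, prune

order=[0, 6, 25, 2, 5, 28, 3, 16, 21, 13, 27, 12, 23, 9, 7, 26, 17]  |boxes|=17  |leaves|=2  hit=P5

== RESULT ==
17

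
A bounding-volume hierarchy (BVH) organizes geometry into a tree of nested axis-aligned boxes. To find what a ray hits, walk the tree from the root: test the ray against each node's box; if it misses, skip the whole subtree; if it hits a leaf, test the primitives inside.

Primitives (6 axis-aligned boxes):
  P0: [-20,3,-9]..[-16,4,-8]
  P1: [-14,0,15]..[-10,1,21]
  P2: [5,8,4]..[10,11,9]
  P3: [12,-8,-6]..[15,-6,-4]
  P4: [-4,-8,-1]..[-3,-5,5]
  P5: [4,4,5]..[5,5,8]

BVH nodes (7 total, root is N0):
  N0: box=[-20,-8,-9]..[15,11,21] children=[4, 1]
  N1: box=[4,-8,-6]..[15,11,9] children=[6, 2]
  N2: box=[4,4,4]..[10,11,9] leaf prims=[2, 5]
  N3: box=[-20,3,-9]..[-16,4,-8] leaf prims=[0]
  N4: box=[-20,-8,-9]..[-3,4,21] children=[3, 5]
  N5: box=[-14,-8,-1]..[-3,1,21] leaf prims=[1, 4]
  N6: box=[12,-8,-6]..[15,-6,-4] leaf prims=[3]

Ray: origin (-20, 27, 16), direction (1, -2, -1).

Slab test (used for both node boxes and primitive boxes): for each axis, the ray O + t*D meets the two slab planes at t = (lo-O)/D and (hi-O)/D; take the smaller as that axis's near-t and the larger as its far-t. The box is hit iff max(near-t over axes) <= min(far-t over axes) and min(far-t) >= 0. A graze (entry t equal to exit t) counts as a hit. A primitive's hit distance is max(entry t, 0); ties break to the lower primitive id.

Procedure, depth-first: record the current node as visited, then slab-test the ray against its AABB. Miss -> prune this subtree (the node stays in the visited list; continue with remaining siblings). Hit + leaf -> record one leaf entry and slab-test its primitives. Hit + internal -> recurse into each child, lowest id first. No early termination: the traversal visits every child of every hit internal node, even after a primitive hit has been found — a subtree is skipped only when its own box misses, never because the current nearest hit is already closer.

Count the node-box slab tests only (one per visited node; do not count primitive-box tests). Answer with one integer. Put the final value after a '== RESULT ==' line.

Walk:
N0 x:[0,35] y:[8,35/2] z:[-5,25] -> hit [8,35/2], descend [1, 4]
  N1 x:[24,35] y:[8,35/2] z:[7,22] -> miss, prune
  N4 x:[0,17] y:[23/2,35/2] z:[-5,25] -> hit [23/2,17], descend [3, 5]
    N3 x:[0,4] y:[23/2,12] z:[24,25] -> miss, prune
    N5 x:[6,17] y:[13,35/2] z:[-5,17] -> hit [13,17] leaf, test {P1(miss), P4@t=16}

Visited [0, 1, 4, 3, 5]. Tests: 5 box, 1 leaf. Nearest: P4.

== RESULT ==
5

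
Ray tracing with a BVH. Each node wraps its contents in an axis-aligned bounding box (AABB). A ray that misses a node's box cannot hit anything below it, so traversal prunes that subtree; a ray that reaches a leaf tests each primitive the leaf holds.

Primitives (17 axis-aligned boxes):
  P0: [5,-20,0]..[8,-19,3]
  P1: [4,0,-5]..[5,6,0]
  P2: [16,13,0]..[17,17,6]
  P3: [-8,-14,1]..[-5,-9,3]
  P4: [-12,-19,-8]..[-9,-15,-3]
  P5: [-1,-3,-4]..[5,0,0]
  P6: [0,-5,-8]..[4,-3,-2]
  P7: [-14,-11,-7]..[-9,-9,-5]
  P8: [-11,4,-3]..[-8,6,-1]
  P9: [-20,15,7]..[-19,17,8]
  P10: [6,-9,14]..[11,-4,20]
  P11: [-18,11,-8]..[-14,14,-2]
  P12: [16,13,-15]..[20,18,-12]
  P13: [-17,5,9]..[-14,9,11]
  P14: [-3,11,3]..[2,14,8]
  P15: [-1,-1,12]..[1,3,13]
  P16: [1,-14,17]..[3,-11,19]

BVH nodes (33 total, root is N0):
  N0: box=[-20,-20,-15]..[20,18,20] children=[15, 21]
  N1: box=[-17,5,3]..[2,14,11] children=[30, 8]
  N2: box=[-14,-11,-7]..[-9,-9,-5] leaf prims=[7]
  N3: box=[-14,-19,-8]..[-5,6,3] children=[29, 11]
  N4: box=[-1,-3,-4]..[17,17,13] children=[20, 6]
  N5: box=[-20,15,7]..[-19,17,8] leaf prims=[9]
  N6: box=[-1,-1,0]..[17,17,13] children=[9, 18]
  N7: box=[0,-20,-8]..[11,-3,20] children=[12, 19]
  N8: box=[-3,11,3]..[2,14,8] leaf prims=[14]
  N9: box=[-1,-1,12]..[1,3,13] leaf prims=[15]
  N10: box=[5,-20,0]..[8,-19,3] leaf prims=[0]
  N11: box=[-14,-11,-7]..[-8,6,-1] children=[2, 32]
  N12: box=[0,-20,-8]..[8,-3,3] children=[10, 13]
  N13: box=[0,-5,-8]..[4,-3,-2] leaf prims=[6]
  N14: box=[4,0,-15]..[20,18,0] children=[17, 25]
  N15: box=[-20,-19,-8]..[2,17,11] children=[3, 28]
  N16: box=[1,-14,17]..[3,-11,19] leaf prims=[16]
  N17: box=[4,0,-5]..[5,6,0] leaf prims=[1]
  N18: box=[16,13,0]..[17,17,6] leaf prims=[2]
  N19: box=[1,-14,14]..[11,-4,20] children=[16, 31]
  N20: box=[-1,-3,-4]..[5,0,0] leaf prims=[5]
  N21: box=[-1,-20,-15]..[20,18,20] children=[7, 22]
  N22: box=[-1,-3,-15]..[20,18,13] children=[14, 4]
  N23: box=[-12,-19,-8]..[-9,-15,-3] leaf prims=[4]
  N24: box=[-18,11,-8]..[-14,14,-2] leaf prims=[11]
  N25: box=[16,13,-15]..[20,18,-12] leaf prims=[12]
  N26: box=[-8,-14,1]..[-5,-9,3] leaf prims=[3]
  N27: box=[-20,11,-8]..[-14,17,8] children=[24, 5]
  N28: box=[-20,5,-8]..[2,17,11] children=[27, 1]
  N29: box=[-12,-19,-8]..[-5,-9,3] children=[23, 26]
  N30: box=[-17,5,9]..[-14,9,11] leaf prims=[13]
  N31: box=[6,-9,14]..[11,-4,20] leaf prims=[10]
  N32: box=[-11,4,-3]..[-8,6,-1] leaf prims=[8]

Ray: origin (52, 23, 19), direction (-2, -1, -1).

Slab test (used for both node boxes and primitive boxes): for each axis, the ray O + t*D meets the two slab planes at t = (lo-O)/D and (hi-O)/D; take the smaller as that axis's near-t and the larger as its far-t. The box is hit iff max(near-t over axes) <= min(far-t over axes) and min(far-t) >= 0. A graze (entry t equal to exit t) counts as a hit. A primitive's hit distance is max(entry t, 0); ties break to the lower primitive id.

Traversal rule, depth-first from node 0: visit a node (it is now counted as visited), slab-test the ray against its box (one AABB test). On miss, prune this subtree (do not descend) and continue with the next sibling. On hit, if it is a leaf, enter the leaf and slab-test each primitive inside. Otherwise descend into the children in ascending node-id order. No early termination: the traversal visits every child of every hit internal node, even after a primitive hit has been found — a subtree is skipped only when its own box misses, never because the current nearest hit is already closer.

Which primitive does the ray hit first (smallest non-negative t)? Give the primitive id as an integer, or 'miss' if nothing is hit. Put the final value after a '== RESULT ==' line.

Walk:
N0 x:[16,36] y:[5,43] z:[-1,34] -> hit [16,34], descend [15, 21]
  N15 x:[25,36] y:[6,42] z:[8,27] -> hit [25,27], descend [3, 28]
    N3 x:[57/2,33] y:[17,42] z:[16,27] -> miss, prune
    N28 x:[25,36] y:[6,18] z:[8,27] -> miss, prune
  N21 x:[16,53/2] y:[5,43] z:[-1,34] -> hit [16,53/2], descend [7, 22]
    N7 x:[41/2,26] y:[26,43] z:[-1,27] -> hit [26,26], descend [12, 19]
      N12 x:[22,26] y:[26,43] z:[16,27] -> hit [26,26], descend [10, 13]
        N10 x:[22,47/2] y:[42,43] z:[16,19] -> miss, prune
        N13 x:[24,26] y:[26,28] z:[21,27] -> hit [26,26] leaf, test {P6@t=26}
      N19 x:[41/2,51/2] y:[27,37] z:[-1,5] -> miss, prune
    N22 x:[16,53/2] y:[5,26] z:[6,34] -> hit [16,26], descend [4, 14]
      N4 x:[35/2,53/2] y:[6,26] z:[6,23] -> hit [35/2,23], descend [6, 20]
        N6 x:[35/2,53/2] y:[6,24] z:[6,19] -> hit [35/2,19], descend [9, 18]
          N9 x:[51/2,53/2] y:[20,24] z:[6,7] -> miss, prune
          N18 x:[35/2,18] y:[6,10] z:[13,19] -> miss, prune
        N20 x:[47/2,53/2] y:[23,26] z:[19,23] -> miss, prune
      N14 x:[16,24] y:[5,23] z:[19,34] -> hit [19,23], descend [17, 25]
        N17 x:[47/2,24] y:[17,23] z:[19,24] -> miss, prune
        N25 x:[16,18] y:[5,10] z:[31,34] -> miss, prune

19 AABB tests over nodes [0, 15, 3, 28, 21, 7, 12, 10, 13, 19, 22, 4, 6, 9, 18, 20, 14, 17, 25]; 1 leaf entered; closest P6.

== RESULT ==
6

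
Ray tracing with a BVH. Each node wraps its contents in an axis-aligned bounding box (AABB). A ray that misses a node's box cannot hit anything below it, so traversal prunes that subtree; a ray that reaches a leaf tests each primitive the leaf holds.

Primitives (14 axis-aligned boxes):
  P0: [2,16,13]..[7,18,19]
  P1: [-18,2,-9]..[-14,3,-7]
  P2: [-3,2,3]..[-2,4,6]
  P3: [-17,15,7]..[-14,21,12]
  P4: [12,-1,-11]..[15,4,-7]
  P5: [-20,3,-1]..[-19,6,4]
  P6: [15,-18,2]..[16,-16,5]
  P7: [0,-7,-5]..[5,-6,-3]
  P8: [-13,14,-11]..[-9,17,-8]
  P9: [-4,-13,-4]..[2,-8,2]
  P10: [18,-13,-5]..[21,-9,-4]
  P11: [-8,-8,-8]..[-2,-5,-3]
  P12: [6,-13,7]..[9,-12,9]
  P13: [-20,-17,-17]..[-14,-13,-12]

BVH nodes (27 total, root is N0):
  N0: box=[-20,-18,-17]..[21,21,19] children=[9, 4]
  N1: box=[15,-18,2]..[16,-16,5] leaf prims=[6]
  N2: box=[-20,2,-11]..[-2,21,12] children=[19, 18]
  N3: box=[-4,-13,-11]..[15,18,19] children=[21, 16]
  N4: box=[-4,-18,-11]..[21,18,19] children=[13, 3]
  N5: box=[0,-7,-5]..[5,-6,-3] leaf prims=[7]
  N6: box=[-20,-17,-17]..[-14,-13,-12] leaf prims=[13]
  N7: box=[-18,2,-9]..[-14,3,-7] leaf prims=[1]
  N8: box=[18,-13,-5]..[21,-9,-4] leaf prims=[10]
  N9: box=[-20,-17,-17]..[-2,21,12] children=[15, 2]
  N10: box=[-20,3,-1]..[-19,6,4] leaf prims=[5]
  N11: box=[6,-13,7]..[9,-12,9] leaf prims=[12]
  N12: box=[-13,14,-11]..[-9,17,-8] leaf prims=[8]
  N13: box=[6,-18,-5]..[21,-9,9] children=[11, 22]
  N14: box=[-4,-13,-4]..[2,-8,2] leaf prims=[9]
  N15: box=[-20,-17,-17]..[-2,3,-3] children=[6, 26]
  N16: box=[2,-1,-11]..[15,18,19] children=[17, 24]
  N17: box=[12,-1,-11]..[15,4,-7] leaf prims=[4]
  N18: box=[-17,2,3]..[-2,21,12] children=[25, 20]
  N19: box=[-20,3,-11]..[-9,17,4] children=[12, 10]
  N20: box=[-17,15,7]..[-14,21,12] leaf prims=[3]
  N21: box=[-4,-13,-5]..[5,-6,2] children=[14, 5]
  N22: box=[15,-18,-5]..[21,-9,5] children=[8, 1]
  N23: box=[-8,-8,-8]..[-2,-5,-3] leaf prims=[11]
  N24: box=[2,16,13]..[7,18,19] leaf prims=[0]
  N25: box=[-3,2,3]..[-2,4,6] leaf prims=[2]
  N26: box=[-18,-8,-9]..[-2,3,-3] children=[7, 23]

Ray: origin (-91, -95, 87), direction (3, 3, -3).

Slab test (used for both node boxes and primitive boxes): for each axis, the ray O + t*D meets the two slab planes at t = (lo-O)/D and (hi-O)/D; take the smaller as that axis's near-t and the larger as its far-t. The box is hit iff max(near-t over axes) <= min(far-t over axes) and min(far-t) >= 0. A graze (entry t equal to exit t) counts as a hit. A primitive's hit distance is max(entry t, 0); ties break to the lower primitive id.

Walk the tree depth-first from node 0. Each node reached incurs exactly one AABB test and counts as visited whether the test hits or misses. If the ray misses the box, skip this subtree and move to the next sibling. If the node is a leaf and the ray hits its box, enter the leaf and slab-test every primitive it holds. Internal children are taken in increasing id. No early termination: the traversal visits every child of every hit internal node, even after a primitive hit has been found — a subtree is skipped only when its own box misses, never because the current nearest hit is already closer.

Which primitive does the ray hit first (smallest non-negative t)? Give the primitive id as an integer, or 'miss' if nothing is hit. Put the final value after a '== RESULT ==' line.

Walk:
N0 x:[71/3,112/3] y:[77/3,116/3] z:[68/3,104/3] -> hit [77/3,104/3], descend [4, 9]
  N4 x:[29,112/3] y:[77/3,113/3] z:[68/3,98/3] -> hit [29,98/3], descend [3, 13]
    N3 x:[29,106/3] y:[82/3,113/3] z:[68/3,98/3] -> hit [29,98/3], descend [16, 21]
      N16 x:[31,106/3] y:[94/3,113/3] z:[68/3,98/3] -> hit [94/3,98/3], descend [17, 24]
        N17 x:[103/3,106/3] y:[94/3,33] z:[94/3,98/3] -> miss, prune
        N24 x:[31,98/3] y:[37,113/3] z:[68/3,74/3] -> miss, prune
      N21 x:[29,32] y:[82/3,89/3] z:[85/3,92/3] -> hit [29,89/3], descend [5, 14]
        N5 x:[91/3,32] y:[88/3,89/3] z:[30,92/3] -> miss, prune
        N14 x:[29,31] y:[82/3,29] z:[85/3,91/3] -> hit [29,29] leaf, test {P9@t=29}
    N13 x:[97/3,112/3] y:[77/3,86/3] z:[26,92/3] -> miss, prune
  N9 x:[71/3,89/3] y:[26,116/3] z:[25,104/3] -> hit [26,89/3], descend [2, 15]
    N2 x:[71/3,89/3] y:[97/3,116/3] z:[25,98/3] -> miss, prune
    N15 x:[71/3,89/3] y:[26,98/3] z:[30,104/3] -> miss, prune

order=[0, 4, 3, 16, 17, 24, 21, 5, 14, 13, 9, 2, 15]  |boxes|=13  |leaves|=1  hit=P9

== RESULT ==
9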